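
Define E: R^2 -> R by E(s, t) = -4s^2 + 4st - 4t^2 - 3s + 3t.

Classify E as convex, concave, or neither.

E is quadratic, so its Hessian is the constant matrix H = [[-8, 4], [4, -8]].
det(H) = 48, tr(H) = -16.
det(H) > 0 and tr(H) < 0, so H is negative definite everywhere: concave.

concave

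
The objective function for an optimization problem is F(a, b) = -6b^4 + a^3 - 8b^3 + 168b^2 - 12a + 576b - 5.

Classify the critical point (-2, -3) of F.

local maximum

The mixed partial ∂²F/∂a∂b is 0, so the Hessian at any point is diag(F_aa, F_bb) = diag(6a, 24(-3b^2 - 2b + 14)).
At (-2, -3): H = diag(-12, -168).
Both eigenvalues are negative, so H is negative definite: a local maximum.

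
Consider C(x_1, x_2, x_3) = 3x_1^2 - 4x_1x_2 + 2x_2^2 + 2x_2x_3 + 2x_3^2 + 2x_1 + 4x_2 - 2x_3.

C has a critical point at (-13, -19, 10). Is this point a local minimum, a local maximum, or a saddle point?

The Hessian is constant: H = [[6, -4, 0], [-4, 4, 2], [0, 2, 4]].
Leading principal minors: Δ₁ = 6, Δ₂ = 8, Δ₃ = 8.
All leading minors are positive, so H is positive definite: a local minimum.

local minimum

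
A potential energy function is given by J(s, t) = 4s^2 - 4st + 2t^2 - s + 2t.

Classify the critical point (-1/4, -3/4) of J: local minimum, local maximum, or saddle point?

local minimum

The Hessian of J is constant: H = [[8, -4], [-4, 4]].
det(H) = 8·4 − (-4)² = 16.
det(H) > 0 and tr(H) = 12 > 0, so H is positive definite and the point is a local minimum.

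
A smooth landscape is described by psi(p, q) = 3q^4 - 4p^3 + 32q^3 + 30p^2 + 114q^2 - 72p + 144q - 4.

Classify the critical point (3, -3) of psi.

local maximum

The mixed partial ∂²psi/∂p∂q is 0, so the Hessian at any point is diag(psi_pp, psi_qq) = diag(12(-2p + 5), 12(3q^2 + 16q + 19)).
At (3, -3): H = diag(-12, -24).
Both eigenvalues are negative, so H is negative definite: a local maximum.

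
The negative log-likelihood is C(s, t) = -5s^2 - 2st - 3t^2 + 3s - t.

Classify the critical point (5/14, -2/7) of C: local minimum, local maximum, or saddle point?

The Hessian of C is constant: H = [[-10, -2], [-2, -6]].
det(H) = (-10)·(-6) − (-2)² = 56.
det(H) > 0 and tr(H) = -16 < 0, so H is negative definite and the point is a local maximum.

local maximum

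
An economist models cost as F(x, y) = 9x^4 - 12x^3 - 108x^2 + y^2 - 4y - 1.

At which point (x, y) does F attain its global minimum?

F(x,y) separates as P(x) + Q(y) − 1, so its minimum is min P + min Q − 1.
P'(x) = 36x(x - 3)(x + 2) vanishes at x ∈ {-2, 0, 3}; Q'(y) = 2y - 4 vanishes at y ∈ {2}.
Local minima of P (where P''>0): P(-2)=-192, P(3)=-567. Local minima of Q: Q(2)=-4.
So the global minimum of F is P(3) + Q(2) − 1 = -567 − 4 − 1 = -572, attained at (3, 2).

(3, 2)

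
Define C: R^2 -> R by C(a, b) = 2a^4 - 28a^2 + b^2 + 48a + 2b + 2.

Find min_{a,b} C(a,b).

C(a,b) separates as P(a) + Q(b) + 2, so its minimum is min P + min Q + 2.
P'(a) = 8(a - 2)(a - 1)(a + 3) vanishes at a ∈ {-3, 1, 2}; Q'(b) = 2b + 2 vanishes at b ∈ {-1}.
Local minima of P (where P''>0): P(-3)=-234, P(2)=16. Local minima of Q: Q(-1)=-1.
So the global minimum of C is P(-3) + Q(-1) + 2 = -234 − 1 + 2 = -233, attained at (-3, -1).

-233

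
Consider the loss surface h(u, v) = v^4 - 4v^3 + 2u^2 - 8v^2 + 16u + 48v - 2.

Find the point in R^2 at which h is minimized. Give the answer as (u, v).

(-4, -2)

h(u,v) separates as P(u) + Q(v) − 2, so its minimum is min P + min Q − 2.
P'(u) = 4u + 16 vanishes at u ∈ {-4}; Q'(v) = 4(v - 3)(v - 2)(v + 2) vanishes at v ∈ {-2, 2, 3}.
Local minima of P (where P''>0): P(-4)=-32. Local minima of Q: Q(-2)=-80, Q(3)=45.
So the global minimum of h is P(-4) + Q(-2) − 2 = -32 − 80 − 2 = -114, attained at (-4, -2).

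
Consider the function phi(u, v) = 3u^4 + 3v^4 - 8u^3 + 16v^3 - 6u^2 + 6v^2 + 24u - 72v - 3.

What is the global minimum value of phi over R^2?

-69

phi(u,v) separates as P(u) + Q(v) − 3, so its minimum is min P + min Q − 3.
P'(u) = 12(u - 2)(u - 1)(u + 1) vanishes at u ∈ {-1, 1, 2}; Q'(v) = 12(v - 1)(v + 2)(v + 3) vanishes at v ∈ {-3, -2, 1}.
Local minima of P (where P''>0): P(-1)=-19, P(2)=8. Local minima of Q: Q(-3)=81, Q(1)=-47.
So the global minimum of phi is P(-1) + Q(1) − 3 = -19 − 47 − 3 = -69, attained at (-1, 1).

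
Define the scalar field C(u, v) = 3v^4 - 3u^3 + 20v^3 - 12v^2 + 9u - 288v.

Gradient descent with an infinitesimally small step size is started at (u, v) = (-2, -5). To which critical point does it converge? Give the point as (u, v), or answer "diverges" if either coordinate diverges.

(-1, -4)

C is separable, so gradient descent decouples: u follows -∂C/∂u, v follows -∂C/∂v.
∂C/∂u = -9(u - 1)(u + 1); at u=-2 this is -27, so u increases.
∂C/∂v = 12(v - 2)(v + 3)(v + 4); at v=-5 this is -168, so v increases.
u converges to its nearest critical value -1 (a local min of the u-part); v converges to -4. The iterate converges to (-1, -4).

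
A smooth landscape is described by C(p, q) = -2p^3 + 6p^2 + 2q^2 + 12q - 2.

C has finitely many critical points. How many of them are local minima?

C separates as a function of p plus a function of q, so ∇C=0 decouples.
∂C/∂p = -6p(p - 2) = 0 at p ∈ {0, 2}; ∂C/∂q = 4(q + 3) = 0 at q ∈ {-3}.
The Hessian is diagonal: diag(C_pp, C_qq). Second derivatives: C_pp(0)=12, C_pp(2)=-12; C_qq(-3)=4.
Local minima occur where both diagonal entries positive: (0, -3). Count: 1.

1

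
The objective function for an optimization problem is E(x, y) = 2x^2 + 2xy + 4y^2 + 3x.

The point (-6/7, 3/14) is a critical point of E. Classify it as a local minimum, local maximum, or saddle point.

The Hessian of E is constant: H = [[4, 2], [2, 8]].
det(H) = 4·8 − 2² = 28.
det(H) > 0 and tr(H) = 12 > 0, so H is positive definite and the point is a local minimum.

local minimum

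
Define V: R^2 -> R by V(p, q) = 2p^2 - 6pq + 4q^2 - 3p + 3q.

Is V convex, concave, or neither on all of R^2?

V is quadratic, so its Hessian is the constant matrix H = [[4, -6], [-6, 8]].
det(H) = -4, tr(H) = 12.
det(H) < 0, so H is indefinite: neither convex nor concave.

neither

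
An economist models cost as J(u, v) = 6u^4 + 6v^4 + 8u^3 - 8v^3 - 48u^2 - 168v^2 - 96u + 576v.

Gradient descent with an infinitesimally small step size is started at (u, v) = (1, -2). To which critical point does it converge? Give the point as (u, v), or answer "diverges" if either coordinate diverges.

J is separable, so gradient descent decouples: u follows -∂J/∂u, v follows -∂J/∂v.
∂J/∂u = 24(u - 2)(u + 1)(u + 2); at u=1 this is -144, so u increases.
∂J/∂v = 24(v - 3)(v - 2)(v + 4); at v=-2 this is 960, so v decreases.
u converges to its nearest critical value 2 (a local min of the u-part); v converges to -4. The iterate converges to (2, -4).

(2, -4)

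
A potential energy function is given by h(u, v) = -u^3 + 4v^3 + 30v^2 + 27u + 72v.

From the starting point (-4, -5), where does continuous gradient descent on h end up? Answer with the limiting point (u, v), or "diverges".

diverges

h is separable, so gradient descent decouples: u follows -∂h/∂u, v follows -∂h/∂v.
∂h/∂u = -3(u - 3)(u + 3); at u=-4 this is -21, so u increases.
∂h/∂v = 12(v + 2)(v + 3); at v=-5 this is 72, so v decreases.
The v-coordinate has no critical point in that direction and runs off to infinity.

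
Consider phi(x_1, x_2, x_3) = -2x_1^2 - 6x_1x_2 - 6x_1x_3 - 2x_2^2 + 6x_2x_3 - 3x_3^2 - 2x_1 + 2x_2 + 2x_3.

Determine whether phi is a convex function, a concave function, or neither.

neither

phi is quadratic, so its Hessian is the constant matrix H = [[-4, -6, -6], [-6, -4, 6], [-6, 6, -6]].
Leading principal minors: -4, -20, 840.
Neither pattern holds ⇒ H is indefinite ⇒ neither convex nor concave.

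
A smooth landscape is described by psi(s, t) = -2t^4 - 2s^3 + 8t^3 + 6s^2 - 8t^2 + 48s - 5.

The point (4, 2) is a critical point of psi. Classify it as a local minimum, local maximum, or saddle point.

local maximum

The mixed partial ∂²psi/∂s∂t is 0, so the Hessian at any point is diag(psi_ss, psi_tt) = diag(12(-s + 1), 8(-3t^2 + 6t - 2)).
At (4, 2): H = diag(-36, -16).
Both eigenvalues are negative, so H is negative definite: a local maximum.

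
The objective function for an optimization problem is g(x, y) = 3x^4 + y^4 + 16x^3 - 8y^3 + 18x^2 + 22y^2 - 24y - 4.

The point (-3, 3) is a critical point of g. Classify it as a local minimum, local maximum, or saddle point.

local minimum

The mixed partial ∂²g/∂x∂y is 0, so the Hessian at any point is diag(g_xx, g_yy) = diag(12(3x^2 + 8x + 3), 4(3y^2 - 12y + 11)).
At (-3, 3): H = diag(72, 8).
Both eigenvalues are positive, so H is positive definite: a local minimum.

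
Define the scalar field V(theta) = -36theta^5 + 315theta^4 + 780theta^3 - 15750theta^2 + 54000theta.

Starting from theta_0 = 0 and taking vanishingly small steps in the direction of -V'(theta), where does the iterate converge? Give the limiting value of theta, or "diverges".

-5

V'(theta) = -180(theta - 5)(theta - 4)(theta - 3)(theta + 5), so V'(0) = 54000.
Gradient descent moves in the -V' direction, i.e. theta is decreasing.
The nearest critical point in that direction is theta = -5, where V'' = 129600 > 0 (a local minimum). The iterate converges there.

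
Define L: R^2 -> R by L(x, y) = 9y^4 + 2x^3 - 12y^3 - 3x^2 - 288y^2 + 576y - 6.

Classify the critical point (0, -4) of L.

The mixed partial ∂²L/∂x∂y is 0, so the Hessian at any point is diag(L_xx, L_yy) = diag(6(2x - 1), 36(3y^2 - 2y - 16)).
At (0, -4): H = diag(-6, 1440).
The eigenvalues have opposite signs, so H is indefinite: a saddle point.

saddle point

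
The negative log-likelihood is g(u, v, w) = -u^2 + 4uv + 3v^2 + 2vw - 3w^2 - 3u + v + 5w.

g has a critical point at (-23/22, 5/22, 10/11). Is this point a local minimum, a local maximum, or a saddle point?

The Hessian is constant: H = [[-2, 4, 0], [4, 6, 2], [0, 2, -6]].
Leading principal minors: Δ₁ = -2, Δ₂ = -28, Δ₃ = 176.
The minors fit neither the all-positive nor the alternating-sign pattern, so H is indefinite: a saddle point.

saddle point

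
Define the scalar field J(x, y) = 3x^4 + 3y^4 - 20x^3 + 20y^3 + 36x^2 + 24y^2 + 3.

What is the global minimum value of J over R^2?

J(x,y) separates as P(x) + Q(y) + 3, so its minimum is min P + min Q + 3.
P'(x) = 12x(x - 3)(x - 2) vanishes at x ∈ {0, 2, 3}; Q'(y) = 12y(y + 1)(y + 4) vanishes at y ∈ {-4, -1, 0}.
Local minima of P (where P''>0): P(0)=0, P(3)=27. Local minima of Q: Q(-4)=-128, Q(0)=0.
So the global minimum of J is P(0) + Q(-4) + 3 = 0 − 128 + 3 = -125, attained at (0, -4).

-125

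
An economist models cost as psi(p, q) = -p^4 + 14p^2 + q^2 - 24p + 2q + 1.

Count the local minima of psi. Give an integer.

1

psi separates as a function of p plus a function of q, so ∇psi=0 decouples.
∂psi/∂p = -4(p - 2)(p - 1)(p + 3) = 0 at p ∈ {-3, 1, 2}; ∂psi/∂q = 2(q + 1) = 0 at q ∈ {-1}.
The Hessian is diagonal: diag(psi_pp, psi_qq). Second derivatives: psi_pp(-3)=-80, psi_pp(1)=16, psi_pp(2)=-20; psi_qq(-1)=2.
Local minima occur where both diagonal entries positive: (1, -1). Count: 1.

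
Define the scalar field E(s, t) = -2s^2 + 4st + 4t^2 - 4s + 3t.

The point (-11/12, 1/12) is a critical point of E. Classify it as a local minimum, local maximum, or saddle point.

The Hessian of E is constant: H = [[-4, 4], [4, 8]].
det(H) = (-4)·8 − 4² = -48.
Since det(H) < 0, H is indefinite and the critical point is a saddle point.

saddle point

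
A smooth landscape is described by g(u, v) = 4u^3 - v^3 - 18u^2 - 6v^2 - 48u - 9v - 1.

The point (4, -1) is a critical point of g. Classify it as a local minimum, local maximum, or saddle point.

saddle point

The mixed partial ∂²g/∂u∂v is 0, so the Hessian at any point is diag(g_uu, g_vv) = diag(12(2u - 3), -6(v + 2)).
At (4, -1): H = diag(60, -6).
The eigenvalues have opposite signs, so H is indefinite: a saddle point.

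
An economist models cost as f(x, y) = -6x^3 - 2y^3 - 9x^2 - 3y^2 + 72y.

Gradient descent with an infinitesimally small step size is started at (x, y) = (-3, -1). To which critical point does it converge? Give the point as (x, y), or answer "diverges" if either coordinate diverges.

f is separable, so gradient descent decouples: x follows -∂f/∂x, y follows -∂f/∂y.
∂f/∂x = -18x(x + 1); at x=-3 this is -108, so x increases.
∂f/∂y = -6(y - 3)(y + 4); at y=-1 this is 72, so y decreases.
x converges to its nearest critical value -1 (a local min of the x-part); y converges to -4. The iterate converges to (-1, -4).

(-1, -4)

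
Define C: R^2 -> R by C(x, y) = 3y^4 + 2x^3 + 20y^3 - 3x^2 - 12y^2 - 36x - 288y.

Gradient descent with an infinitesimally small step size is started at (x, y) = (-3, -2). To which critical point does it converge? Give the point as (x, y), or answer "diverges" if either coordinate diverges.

C is separable, so gradient descent decouples: x follows -∂C/∂x, y follows -∂C/∂y.
∂C/∂x = 6(x - 3)(x + 2); at x=-3 this is 36, so x decreases.
∂C/∂y = 12(y - 2)(y + 3)(y + 4); at y=-2 this is -96, so y increases.
The x-coordinate has no critical point in that direction and runs off to infinity.

diverges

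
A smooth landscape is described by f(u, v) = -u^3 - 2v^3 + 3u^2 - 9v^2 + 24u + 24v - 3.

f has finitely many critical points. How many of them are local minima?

f separates as a function of u plus a function of v, so ∇f=0 decouples.
∂f/∂u = -3(u - 4)(u + 2) = 0 at u ∈ {-2, 4}; ∂f/∂v = -6(v - 1)(v + 4) = 0 at v ∈ {-4, 1}.
The Hessian is diagonal: diag(f_uu, f_vv). Second derivatives: f_uu(-2)=18, f_uu(4)=-18; f_vv(-4)=30, f_vv(1)=-30.
Local minima occur where both diagonal entries positive: (-2, -4). Count: 1.

1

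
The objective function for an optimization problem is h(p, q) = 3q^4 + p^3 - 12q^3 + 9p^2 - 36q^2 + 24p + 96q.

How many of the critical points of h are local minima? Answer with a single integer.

h separates as a function of p plus a function of q, so ∇h=0 decouples.
∂h/∂p = 3(p + 2)(p + 4) = 0 at p ∈ {-4, -2}; ∂h/∂q = 12(q - 4)(q - 1)(q + 2) = 0 at q ∈ {-2, 1, 4}.
The Hessian is diagonal: diag(h_pp, h_qq). Second derivatives: h_pp(-4)=-6, h_pp(-2)=6; h_qq(-2)=216, h_qq(1)=-108, h_qq(4)=216.
Local minima occur where both diagonal entries positive: (-2, -2), (-2, 4). Count: 2.

2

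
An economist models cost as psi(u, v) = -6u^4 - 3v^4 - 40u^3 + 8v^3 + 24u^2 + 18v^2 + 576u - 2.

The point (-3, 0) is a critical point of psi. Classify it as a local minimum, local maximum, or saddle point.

The mixed partial ∂²psi/∂u∂v is 0, so the Hessian at any point is diag(psi_uu, psi_vv) = diag(24(-3u^2 - 10u + 2), 12(-3v^2 + 4v + 3)).
At (-3, 0): H = diag(120, 36).
Both eigenvalues are positive, so H is positive definite: a local minimum.

local minimum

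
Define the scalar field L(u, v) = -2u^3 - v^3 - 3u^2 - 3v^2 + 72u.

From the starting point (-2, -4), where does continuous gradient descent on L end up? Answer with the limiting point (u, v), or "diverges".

L is separable, so gradient descent decouples: u follows -∂L/∂u, v follows -∂L/∂v.
∂L/∂u = -6(u - 3)(u + 4); at u=-2 this is 60, so u decreases.
∂L/∂v = -3v(v + 2); at v=-4 this is -24, so v increases.
u converges to its nearest critical value -4 (a local min of the u-part); v converges to -2. The iterate converges to (-4, -2).

(-4, -2)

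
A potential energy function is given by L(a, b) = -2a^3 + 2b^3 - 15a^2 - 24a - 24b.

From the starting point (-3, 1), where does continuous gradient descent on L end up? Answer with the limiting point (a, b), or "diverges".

(-4, 2)

L is separable, so gradient descent decouples: a follows -∂L/∂a, b follows -∂L/∂b.
∂L/∂a = -6(a + 1)(a + 4); at a=-3 this is 12, so a decreases.
∂L/∂b = 6(b - 2)(b + 2); at b=1 this is -18, so b increases.
a converges to its nearest critical value -4 (a local min of the a-part); b converges to 2. The iterate converges to (-4, 2).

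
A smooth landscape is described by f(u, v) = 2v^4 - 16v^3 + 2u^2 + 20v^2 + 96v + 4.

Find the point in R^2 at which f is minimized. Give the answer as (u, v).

f(u,v) separates as P(u) + Q(v) + 4, so its minimum is min P + min Q + 4.
P'(u) = 4u vanishes at u ∈ {0}; Q'(v) = 8(v - 4)(v - 3)(v + 1) vanishes at v ∈ {-1, 3, 4}.
Local minima of P (where P''>0): P(0)=0. Local minima of Q: Q(-1)=-58, Q(4)=192.
So the global minimum of f is P(0) + Q(-1) + 4 = 0 − 58 + 4 = -54, attained at (0, -1).

(0, -1)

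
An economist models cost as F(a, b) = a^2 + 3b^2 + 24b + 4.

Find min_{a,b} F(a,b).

F(a,b) separates as P(a) + Q(b) + 4, so its minimum is min P + min Q + 4.
P'(a) = 2a vanishes at a ∈ {0}; Q'(b) = 6b + 24 vanishes at b ∈ {-4}.
Local minima of P (where P''>0): P(0)=0. Local minima of Q: Q(-4)=-48.
So the global minimum of F is P(0) + Q(-4) + 4 = 0 − 48 + 4 = -44, attained at (0, -4).

-44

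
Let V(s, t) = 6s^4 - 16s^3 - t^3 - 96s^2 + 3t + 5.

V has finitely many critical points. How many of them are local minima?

V separates as a function of s plus a function of t, so ∇V=0 decouples.
∂V/∂s = 24s(s - 4)(s + 2) = 0 at s ∈ {-2, 0, 4}; ∂V/∂t = -3(t - 1)(t + 1) = 0 at t ∈ {-1, 1}.
The Hessian is diagonal: diag(V_ss, V_tt). Second derivatives: V_ss(-2)=288, V_ss(0)=-192, V_ss(4)=576; V_tt(-1)=6, V_tt(1)=-6.
Local minima occur where both diagonal entries positive: (-2, -1), (4, -1). Count: 2.

2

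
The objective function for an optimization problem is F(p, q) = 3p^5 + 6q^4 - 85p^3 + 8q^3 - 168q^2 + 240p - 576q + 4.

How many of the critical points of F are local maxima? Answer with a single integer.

2

F separates as a function of p plus a function of q, so ∇F=0 decouples.
∂F/∂p = 15(p - 4)(p - 1)(p + 1)(p + 4) = 0 at p ∈ {-4, -1, 1, 4}; ∂F/∂q = 24(q - 4)(q + 2)(q + 3) = 0 at q ∈ {-3, -2, 4}.
The Hessian is diagonal: diag(F_pp, F_qq). Second derivatives: F_pp(-4)=-1800, F_pp(-1)=450, F_pp(1)=-450, F_pp(4)=1800; F_qq(-3)=168, F_qq(-2)=-144, F_qq(4)=1008.
Local maxima occur where both diagonal entries negative: (-4, -2), (1, -2). Count: 2.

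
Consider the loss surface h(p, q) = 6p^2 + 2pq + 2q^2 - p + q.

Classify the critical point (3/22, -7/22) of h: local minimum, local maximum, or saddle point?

local minimum

The Hessian of h is constant: H = [[12, 2], [2, 4]].
det(H) = 12·4 − 2² = 44.
det(H) > 0 and tr(H) = 16 > 0, so H is positive definite and the point is a local minimum.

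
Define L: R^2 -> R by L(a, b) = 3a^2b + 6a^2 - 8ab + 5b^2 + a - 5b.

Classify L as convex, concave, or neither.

neither

The term 3a^2b is cubic, so the Hessian is not constant.
∂²L/∂a² = 6b + 12, which takes both signs as b varies (negative for sufficiently negative b). A diagonal entry of the Hessian changing sign means the Hessian is neither positive- nor negative-semidefinite on all of R^2.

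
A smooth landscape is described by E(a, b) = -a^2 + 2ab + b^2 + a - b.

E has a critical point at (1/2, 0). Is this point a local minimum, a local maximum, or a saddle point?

The Hessian of E is constant: H = [[-2, 2], [2, 2]].
det(H) = (-2)·2 − 2² = -8.
Since det(H) < 0, H is indefinite and the critical point is a saddle point.

saddle point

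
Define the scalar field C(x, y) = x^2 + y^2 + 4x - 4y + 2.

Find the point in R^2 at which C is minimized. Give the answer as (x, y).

(-2, 2)

C(x,y) separates as P(x) + Q(y) + 2, so its minimum is min P + min Q + 2.
P'(x) = 2x + 4 vanishes at x ∈ {-2}; Q'(y) = 2y - 4 vanishes at y ∈ {2}.
Local minima of P (where P''>0): P(-2)=-4. Local minima of Q: Q(2)=-4.
So the global minimum of C is P(-2) + Q(2) + 2 = -4 − 4 + 2 = -6, attained at (-2, 2).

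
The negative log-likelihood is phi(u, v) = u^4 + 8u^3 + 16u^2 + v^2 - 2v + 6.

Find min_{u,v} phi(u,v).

5

phi(u,v) separates as P(u) + Q(v) + 6, so its minimum is min P + min Q + 6.
P'(u) = 4u(u + 2)(u + 4) vanishes at u ∈ {-4, -2, 0}; Q'(v) = 2v - 2 vanishes at v ∈ {1}.
Local minima of P (where P''>0): P(-4)=0, P(0)=0. Local minima of Q: Q(1)=-1.
So the global minimum of phi is P(-4) + Q(1) + 6 = 0 − 1 + 6 = 5, attained at (-4, 1).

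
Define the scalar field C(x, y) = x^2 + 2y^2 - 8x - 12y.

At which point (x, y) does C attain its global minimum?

C(x,y) separates as P(x) + Q(y), so its minimum is min P + min Q.
P'(x) = 2x - 8 vanishes at x ∈ {4}; Q'(y) = 4y - 12 vanishes at y ∈ {3}.
Local minima of P (where P''>0): P(4)=-16. Local minima of Q: Q(3)=-18.
So the global minimum of C is P(4) + Q(3) = -16 − 18 = -34, attained at (4, 3).

(4, 3)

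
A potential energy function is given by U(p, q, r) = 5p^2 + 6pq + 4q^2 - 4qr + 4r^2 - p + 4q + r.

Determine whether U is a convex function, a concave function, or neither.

U is quadratic, so its Hessian is the constant matrix H = [[10, 6, 0], [6, 8, -4], [0, -4, 8]].
Leading principal minors: 10, 44, 192.
All positive ⇒ H ≻ 0 ⇒ convex.

convex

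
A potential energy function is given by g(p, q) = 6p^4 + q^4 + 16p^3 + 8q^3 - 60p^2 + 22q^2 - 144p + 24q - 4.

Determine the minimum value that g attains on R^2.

-317

g(p,q) separates as A(p) + B(q) − 4, so its minimum is min A + min B − 4.
A'(p) = 24(p - 2)(p + 1)(p + 3) vanishes at p ∈ {-3, -1, 2}; B'(q) = 4(q + 1)(q + 2)(q + 3) vanishes at q ∈ {-3, -2, -1}.
Local minima of A (where A''>0): A(-3)=-54, A(2)=-304. Local minima of B: B(-3)=-9, B(-1)=-9.
So the global minimum of g is A(2) + B(-3) − 4 = -304 − 9 − 4 = -317, attained at (2, -3).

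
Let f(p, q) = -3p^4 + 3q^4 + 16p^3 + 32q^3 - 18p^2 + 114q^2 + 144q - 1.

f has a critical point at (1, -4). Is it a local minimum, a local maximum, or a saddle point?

The mixed partial ∂²f/∂p∂q is 0, so the Hessian at any point is diag(f_pp, f_qq) = diag(12(-3p^2 + 8p - 3), 12(3q^2 + 16q + 19)).
At (1, -4): H = diag(24, 36).
Both eigenvalues are positive, so H is positive definite: a local minimum.

local minimum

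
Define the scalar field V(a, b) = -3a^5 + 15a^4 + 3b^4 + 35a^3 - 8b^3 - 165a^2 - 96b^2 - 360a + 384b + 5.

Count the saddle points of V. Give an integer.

6

V separates as a function of a plus a function of b, so ∇V=0 decouples.
∂V/∂a = -15(a - 4)(a - 3)(a + 1)(a + 2) = 0 at a ∈ {-2, -1, 3, 4}; ∂V/∂b = 12(b - 4)(b - 2)(b + 4) = 0 at b ∈ {-4, 2, 4}.
The Hessian is diagonal: diag(V_aa, V_bb). Second derivatives: V_aa(-2)=450, V_aa(-1)=-300, V_aa(3)=300, V_aa(4)=-450; V_bb(-4)=576, V_bb(2)=-144, V_bb(4)=192.
Saddle points occur where the two diagonal entries have opposite signs: (-2, 2), (-1, -4), (-1, 4), (3, 2), (4, -4), (4, 4). Count: 6.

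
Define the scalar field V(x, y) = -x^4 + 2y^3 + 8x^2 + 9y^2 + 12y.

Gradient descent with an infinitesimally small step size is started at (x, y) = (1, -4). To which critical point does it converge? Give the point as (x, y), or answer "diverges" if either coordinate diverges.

V is separable, so gradient descent decouples: x follows -∂V/∂x, y follows -∂V/∂y.
∂V/∂x = -4x(x - 2)(x + 2); at x=1 this is 12, so x decreases.
∂V/∂y = 6(y + 1)(y + 2); at y=-4 this is 36, so y decreases.
The y-coordinate has no critical point in that direction and runs off to infinity.

diverges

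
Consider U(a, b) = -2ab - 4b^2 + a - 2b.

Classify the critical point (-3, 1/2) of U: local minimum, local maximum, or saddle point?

saddle point

The Hessian of U is constant: H = [[0, -2], [-2, -8]].
det(H) = 0·(-8) − (-2)² = -4.
Since det(H) < 0, H is indefinite and the critical point is a saddle point.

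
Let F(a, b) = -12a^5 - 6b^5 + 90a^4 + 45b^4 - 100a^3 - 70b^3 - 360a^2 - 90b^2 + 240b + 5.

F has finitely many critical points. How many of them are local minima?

F separates as a function of a plus a function of b, so ∇F=0 decouples.
∂F/∂a = -60a(a - 4)(a - 3)(a + 1) = 0 at a ∈ {-1, 0, 3, 4}; ∂F/∂b = -30(b - 4)(b - 2)(b - 1)(b + 1) = 0 at b ∈ {-1, 1, 2, 4}.
The Hessian is diagonal: diag(F_aa, F_bb). Second derivatives: F_aa(-1)=1200, F_aa(0)=-720, F_aa(3)=720, F_aa(4)=-1200; F_bb(-1)=900, F_bb(1)=-180, F_bb(2)=180, F_bb(4)=-900.
Local minima occur where both diagonal entries positive: (-1, -1), (-1, 2), (3, -1), (3, 2). Count: 4.

4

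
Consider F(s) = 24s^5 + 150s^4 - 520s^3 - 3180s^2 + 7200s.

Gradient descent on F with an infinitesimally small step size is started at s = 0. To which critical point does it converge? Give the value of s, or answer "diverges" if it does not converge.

F'(s) = 120(s - 3)(s - 1)(s + 4)(s + 5), so F'(0) = 7200.
Gradient descent moves in the -F' direction, i.e. s is decreasing.
The nearest critical point in that direction is s = -4, where F'' = 4200 > 0 (a local minimum). The iterate converges there.

-4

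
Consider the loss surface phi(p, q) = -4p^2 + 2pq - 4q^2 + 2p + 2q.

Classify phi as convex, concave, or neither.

concave

phi is quadratic, so its Hessian is the constant matrix H = [[-8, 2], [2, -8]].
det(H) = 60, tr(H) = -16.
det(H) > 0 and tr(H) < 0, so H is negative definite everywhere: concave.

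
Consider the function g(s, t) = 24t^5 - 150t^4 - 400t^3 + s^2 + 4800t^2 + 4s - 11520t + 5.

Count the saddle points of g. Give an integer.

g separates as a function of s plus a function of t, so ∇g=0 decouples.
∂g/∂s = 2(s + 2) = 0 at s ∈ {-2}; ∂g/∂t = 120(t - 4)(t - 3)(t - 2)(t + 4) = 0 at t ∈ {-4, 2, 3, 4}.
The Hessian is diagonal: diag(g_ss, g_tt). Second derivatives: g_ss(-2)=2; g_tt(-4)=-40320, g_tt(2)=1440, g_tt(3)=-840, g_tt(4)=1920.
Saddle points occur where the two diagonal entries have opposite signs: (-2, -4), (-2, 3). Count: 2.

2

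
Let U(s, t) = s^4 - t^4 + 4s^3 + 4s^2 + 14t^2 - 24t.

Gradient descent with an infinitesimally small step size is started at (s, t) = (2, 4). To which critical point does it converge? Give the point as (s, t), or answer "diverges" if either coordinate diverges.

U is separable, so gradient descent decouples: s follows -∂U/∂s, t follows -∂U/∂t.
∂U/∂s = 4s(s + 1)(s + 2); at s=2 this is 96, so s decreases.
∂U/∂t = -4(t - 2)(t - 1)(t + 3); at t=4 this is -168, so t increases.
The t-coordinate has no critical point in that direction and runs off to infinity.

diverges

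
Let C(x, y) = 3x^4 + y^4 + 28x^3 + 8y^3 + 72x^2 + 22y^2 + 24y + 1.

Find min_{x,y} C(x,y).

C(x,y) separates as P(x) + Q(y) + 1, so its minimum is min P + min Q + 1.
P'(x) = 12x(x + 3)(x + 4) vanishes at x ∈ {-4, -3, 0}; Q'(y) = 4(y + 1)(y + 2)(y + 3) vanishes at y ∈ {-3, -2, -1}.
Local minima of P (where P''>0): P(-4)=128, P(0)=0. Local minima of Q: Q(-3)=-9, Q(-1)=-9.
So the global minimum of C is P(0) + Q(-3) + 1 = 0 − 9 + 1 = -8, attained at (0, -3).

-8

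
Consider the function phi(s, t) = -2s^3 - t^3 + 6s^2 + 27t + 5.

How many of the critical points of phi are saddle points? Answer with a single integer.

2

phi separates as a function of s plus a function of t, so ∇phi=0 decouples.
∂phi/∂s = -6s(s - 2) = 0 at s ∈ {0, 2}; ∂phi/∂t = -3(t - 3)(t + 3) = 0 at t ∈ {-3, 3}.
The Hessian is diagonal: diag(phi_ss, phi_tt). Second derivatives: phi_ss(0)=12, phi_ss(2)=-12; phi_tt(-3)=18, phi_tt(3)=-18.
Saddle points occur where the two diagonal entries have opposite signs: (0, 3), (2, -3). Count: 2.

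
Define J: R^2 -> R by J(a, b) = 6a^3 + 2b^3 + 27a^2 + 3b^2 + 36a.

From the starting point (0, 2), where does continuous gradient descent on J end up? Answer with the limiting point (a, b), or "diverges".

J is separable, so gradient descent decouples: a follows -∂J/∂a, b follows -∂J/∂b.
∂J/∂a = 18(a + 1)(a + 2); at a=0 this is 36, so a decreases.
∂J/∂b = 6b(b + 1); at b=2 this is 36, so b decreases.
a converges to its nearest critical value -1 (a local min of the a-part); b converges to 0. The iterate converges to (-1, 0).

(-1, 0)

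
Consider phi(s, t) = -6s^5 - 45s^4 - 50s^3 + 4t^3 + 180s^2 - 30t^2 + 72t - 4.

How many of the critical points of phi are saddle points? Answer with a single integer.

phi separates as a function of s plus a function of t, so ∇phi=0 decouples.
∂phi/∂s = -30s(s - 1)(s + 3)(s + 4) = 0 at s ∈ {-4, -3, 0, 1}; ∂phi/∂t = 12(t - 3)(t - 2) = 0 at t ∈ {2, 3}.
The Hessian is diagonal: diag(phi_ss, phi_tt). Second derivatives: phi_ss(-4)=600, phi_ss(-3)=-360, phi_ss(0)=360, phi_ss(1)=-600; phi_tt(2)=-12, phi_tt(3)=12.
Saddle points occur where the two diagonal entries have opposite signs: (-4, 2), (-3, 3), (0, 2), (1, 3). Count: 4.

4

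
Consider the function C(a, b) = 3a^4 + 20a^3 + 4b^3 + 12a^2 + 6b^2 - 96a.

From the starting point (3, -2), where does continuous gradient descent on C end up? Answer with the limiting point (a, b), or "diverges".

diverges

C is separable, so gradient descent decouples: a follows -∂C/∂a, b follows -∂C/∂b.
∂C/∂a = 12(a - 1)(a + 2)(a + 4); at a=3 this is 840, so a decreases.
∂C/∂b = 12b(b + 1); at b=-2 this is 24, so b decreases.
The b-coordinate has no critical point in that direction and runs off to infinity.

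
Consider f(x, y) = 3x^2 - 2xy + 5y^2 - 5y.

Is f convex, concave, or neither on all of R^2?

f is quadratic, so its Hessian is the constant matrix H = [[6, -2], [-2, 10]].
det(H) = 56, tr(H) = 16.
det(H) > 0 and tr(H) > 0, so H is positive definite everywhere: convex.

convex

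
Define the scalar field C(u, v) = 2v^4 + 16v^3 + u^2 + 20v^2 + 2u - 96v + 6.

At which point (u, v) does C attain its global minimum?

(-1, 1)

C(u,v) separates as P(u) + Q(v) + 6, so its minimum is min P + min Q + 6.
P'(u) = 2u + 2 vanishes at u ∈ {-1}; Q'(v) = 8(v - 1)(v + 3)(v + 4) vanishes at v ∈ {-4, -3, 1}.
Local minima of P (where P''>0): P(-1)=-1. Local minima of Q: Q(-4)=192, Q(1)=-58.
So the global minimum of C is P(-1) + Q(1) + 6 = -1 − 58 + 6 = -53, attained at (-1, 1).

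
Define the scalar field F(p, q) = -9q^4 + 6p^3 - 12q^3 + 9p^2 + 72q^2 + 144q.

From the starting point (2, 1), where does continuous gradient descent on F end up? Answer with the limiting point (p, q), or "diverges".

(0, -1)

F is separable, so gradient descent decouples: p follows -∂F/∂p, q follows -∂F/∂q.
∂F/∂p = 18p(p + 1); at p=2 this is 108, so p decreases.
∂F/∂q = -36(q - 2)(q + 1)(q + 2); at q=1 this is 216, so q decreases.
p converges to its nearest critical value 0 (a local min of the p-part); q converges to -1. The iterate converges to (0, -1).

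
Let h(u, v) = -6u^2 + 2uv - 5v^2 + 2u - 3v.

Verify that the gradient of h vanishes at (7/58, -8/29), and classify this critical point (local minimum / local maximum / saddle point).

local maximum

∇h = (-12u + 2v + 2, 2u - 10v - 3); substituting (7/58, -8/29) gives ∇h = (0, 0), so (7/58, -8/29) is indeed a critical point.
The Hessian of h is constant: H = [[-12, 2], [2, -10]].
det(H) = (-12)·(-10) − 2² = 116.
det(H) > 0 and tr(H) = -22 < 0, so H is negative definite and the point is a local maximum.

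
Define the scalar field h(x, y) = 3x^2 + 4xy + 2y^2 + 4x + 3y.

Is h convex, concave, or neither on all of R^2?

convex

h is quadratic, so its Hessian is the constant matrix H = [[6, 4], [4, 4]].
det(H) = 8, tr(H) = 10.
det(H) > 0 and tr(H) > 0, so H is positive definite everywhere: convex.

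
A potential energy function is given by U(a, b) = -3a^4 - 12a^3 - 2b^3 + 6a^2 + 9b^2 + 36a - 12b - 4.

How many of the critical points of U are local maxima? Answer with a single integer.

2

U separates as a function of a plus a function of b, so ∇U=0 decouples.
∂U/∂a = -12(a - 1)(a + 1)(a + 3) = 0 at a ∈ {-3, -1, 1}; ∂U/∂b = -6(b - 2)(b - 1) = 0 at b ∈ {1, 2}.
The Hessian is diagonal: diag(U_aa, U_bb). Second derivatives: U_aa(-3)=-96, U_aa(-1)=48, U_aa(1)=-96; U_bb(1)=6, U_bb(2)=-6.
Local maxima occur where both diagonal entries negative: (-3, 2), (1, 2). Count: 2.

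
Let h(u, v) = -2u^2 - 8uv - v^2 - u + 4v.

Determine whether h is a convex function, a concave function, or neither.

h is quadratic, so its Hessian is the constant matrix H = [[-4, -8], [-8, -2]].
det(H) = -56, tr(H) = -6.
det(H) < 0, so H is indefinite: neither convex nor concave.

neither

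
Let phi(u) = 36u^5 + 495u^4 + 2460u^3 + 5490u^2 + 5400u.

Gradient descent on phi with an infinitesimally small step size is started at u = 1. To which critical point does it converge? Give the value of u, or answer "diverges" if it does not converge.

phi'(u) = 180(u + 1)(u + 2)(u + 3)(u + 5), so phi'(1) = 25920.
Gradient descent moves in the -phi' direction, i.e. u is decreasing.
The nearest critical point in that direction is u = -1, where phi'' = 1440 > 0 (a local minimum). The iterate converges there.

-1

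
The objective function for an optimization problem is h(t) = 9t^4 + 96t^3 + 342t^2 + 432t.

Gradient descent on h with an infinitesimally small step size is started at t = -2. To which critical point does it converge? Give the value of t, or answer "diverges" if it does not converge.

h'(t) = 36(t + 1)(t + 3)(t + 4), so h'(-2) = -72.
Gradient descent moves in the -h' direction, i.e. t is increasing.
The nearest critical point in that direction is t = -1, where h'' = 216 > 0 (a local minimum). The iterate converges there.

-1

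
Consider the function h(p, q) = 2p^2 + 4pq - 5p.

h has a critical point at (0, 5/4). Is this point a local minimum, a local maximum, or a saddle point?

The Hessian of h is constant: H = [[4, 4], [4, 0]].
det(H) = 4·0 − 4² = -16.
Since det(H) < 0, H is indefinite and the critical point is a saddle point.

saddle point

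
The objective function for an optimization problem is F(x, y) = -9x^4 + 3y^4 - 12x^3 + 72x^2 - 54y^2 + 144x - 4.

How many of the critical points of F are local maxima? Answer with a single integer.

2

F separates as a function of x plus a function of y, so ∇F=0 decouples.
∂F/∂x = -36(x - 2)(x + 1)(x + 2) = 0 at x ∈ {-2, -1, 2}; ∂F/∂y = 12y(y - 3)(y + 3) = 0 at y ∈ {-3, 0, 3}.
The Hessian is diagonal: diag(F_xx, F_yy). Second derivatives: F_xx(-2)=-144, F_xx(-1)=108, F_xx(2)=-432; F_yy(-3)=216, F_yy(0)=-108, F_yy(3)=216.
Local maxima occur where both diagonal entries negative: (-2, 0), (2, 0). Count: 2.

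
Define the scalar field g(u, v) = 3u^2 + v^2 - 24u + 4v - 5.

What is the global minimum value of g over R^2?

-57

g(u,v) separates as P(u) + Q(v) − 5, so its minimum is min P + min Q − 5.
P'(u) = 6u - 24 vanishes at u ∈ {4}; Q'(v) = 2v + 4 vanishes at v ∈ {-2}.
Local minima of P (where P''>0): P(4)=-48. Local minima of Q: Q(-2)=-4.
So the global minimum of g is P(4) + Q(-2) − 5 = -48 − 4 − 5 = -57, attained at (4, -2).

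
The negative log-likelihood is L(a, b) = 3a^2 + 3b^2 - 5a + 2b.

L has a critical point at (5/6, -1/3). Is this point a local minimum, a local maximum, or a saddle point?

The Hessian of L is constant: H = [[6, 0], [0, 6]].
det(H) = 6·6 − 0² = 36.
det(H) > 0 and tr(H) = 12 > 0, so H is positive definite and the point is a local minimum.

local minimum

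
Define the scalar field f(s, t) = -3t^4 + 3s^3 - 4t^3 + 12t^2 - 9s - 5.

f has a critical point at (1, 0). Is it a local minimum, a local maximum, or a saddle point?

The mixed partial ∂²f/∂s∂t is 0, so the Hessian at any point is diag(f_ss, f_tt) = diag(18s, 12(-3t^2 - 2t + 2)).
At (1, 0): H = diag(18, 24).
Both eigenvalues are positive, so H is positive definite: a local minimum.

local minimum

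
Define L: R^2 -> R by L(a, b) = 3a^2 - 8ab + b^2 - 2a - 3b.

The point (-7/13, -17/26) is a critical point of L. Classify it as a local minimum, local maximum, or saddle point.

The Hessian of L is constant: H = [[6, -8], [-8, 2]].
det(H) = 6·2 − (-8)² = -52.
Since det(H) < 0, H is indefinite and the critical point is a saddle point.

saddle point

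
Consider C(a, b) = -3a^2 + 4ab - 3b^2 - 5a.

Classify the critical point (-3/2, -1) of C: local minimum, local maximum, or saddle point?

The Hessian of C is constant: H = [[-6, 4], [4, -6]].
det(H) = (-6)·(-6) − 4² = 20.
det(H) > 0 and tr(H) = -12 < 0, so H is negative definite and the point is a local maximum.

local maximum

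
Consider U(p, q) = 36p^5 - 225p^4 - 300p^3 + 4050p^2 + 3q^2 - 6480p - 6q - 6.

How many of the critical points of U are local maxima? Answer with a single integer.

U separates as a function of p plus a function of q, so ∇U=0 decouples.
∂U/∂p = 180(p - 4)(p - 3)(p - 1)(p + 3) = 0 at p ∈ {-3, 1, 3, 4}; ∂U/∂q = 6(q - 1) = 0 at q ∈ {1}.
The Hessian is diagonal: diag(U_pp, U_qq). Second derivatives: U_pp(-3)=-30240, U_pp(1)=4320, U_pp(3)=-2160, U_pp(4)=3780; U_qq(1)=6.
Local maxima occur where both diagonal entries negative: none. Count: 0.

0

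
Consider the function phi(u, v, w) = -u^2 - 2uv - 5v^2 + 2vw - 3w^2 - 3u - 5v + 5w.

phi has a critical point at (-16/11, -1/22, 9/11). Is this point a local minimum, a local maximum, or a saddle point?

The Hessian is constant: H = [[-2, -2, 0], [-2, -10, 2], [0, 2, -6]].
Leading principal minors: Δ₁ = -2, Δ₂ = 16, Δ₃ = -88.
The minors alternate sign starting negative (−, +, −), so H is negative definite: a local maximum.

local maximum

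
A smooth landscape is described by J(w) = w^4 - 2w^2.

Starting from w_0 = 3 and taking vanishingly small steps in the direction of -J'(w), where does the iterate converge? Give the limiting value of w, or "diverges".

1

J'(w) = 4w(w - 1)(w + 1), so J'(3) = 96.
Gradient descent moves in the -J' direction, i.e. w is decreasing.
The nearest critical point in that direction is w = 1, where J'' = 8 > 0 (a local minimum). The iterate converges there.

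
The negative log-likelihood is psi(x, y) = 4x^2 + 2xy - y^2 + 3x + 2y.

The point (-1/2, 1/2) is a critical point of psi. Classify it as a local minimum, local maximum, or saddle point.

The Hessian of psi is constant: H = [[8, 2], [2, -2]].
det(H) = 8·(-2) − 2² = -20.
Since det(H) < 0, H is indefinite and the critical point is a saddle point.

saddle point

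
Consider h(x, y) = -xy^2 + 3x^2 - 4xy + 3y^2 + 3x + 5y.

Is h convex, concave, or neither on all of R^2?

neither

The term -xy^2 is cubic, so the Hessian is not constant.
∂²h/∂y² = -2x + 6, which takes both signs as x varies (negative for sufficiently large x). A diagonal entry of the Hessian changing sign means the Hessian is neither positive- nor negative-semidefinite on all of R^2.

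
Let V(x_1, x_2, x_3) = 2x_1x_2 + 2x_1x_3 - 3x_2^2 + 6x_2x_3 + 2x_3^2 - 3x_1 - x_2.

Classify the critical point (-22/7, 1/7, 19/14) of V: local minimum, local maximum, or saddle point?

saddle point

The Hessian is constant: H = [[0, 2, 2], [2, -6, 6], [2, 6, 4]].
Leading principal minors: Δ₁ = 0, Δ₂ = -4, Δ₃ = 56.
The minors fit neither the all-positive nor the alternating-sign pattern, so H is indefinite: a saddle point.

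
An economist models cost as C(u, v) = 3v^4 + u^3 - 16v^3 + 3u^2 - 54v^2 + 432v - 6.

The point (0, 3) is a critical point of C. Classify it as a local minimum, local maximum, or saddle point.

The mixed partial ∂²C/∂u∂v is 0, so the Hessian at any point is diag(C_uu, C_vv) = diag(6(u + 1), 12(3v^2 - 8v - 9)).
At (0, 3): H = diag(6, -72).
The eigenvalues have opposite signs, so H is indefinite: a saddle point.

saddle point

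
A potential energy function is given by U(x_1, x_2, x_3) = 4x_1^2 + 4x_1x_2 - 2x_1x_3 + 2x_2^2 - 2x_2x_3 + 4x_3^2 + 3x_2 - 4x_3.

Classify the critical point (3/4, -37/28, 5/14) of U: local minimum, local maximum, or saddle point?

The Hessian is constant: H = [[8, 4, -2], [4, 4, -2], [-2, -2, 8]].
Leading principal minors: Δ₁ = 8, Δ₂ = 16, Δ₃ = 112.
All leading minors are positive, so H is positive definite: a local minimum.

local minimum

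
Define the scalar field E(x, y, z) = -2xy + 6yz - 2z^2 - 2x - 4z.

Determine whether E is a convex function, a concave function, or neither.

neither

E is quadratic, so its Hessian is the constant matrix H = [[0, -2, 0], [-2, 0, 6], [0, 6, -4]].
Leading principal minors: 0, -4, 16.
Neither pattern holds ⇒ H is indefinite ⇒ neither convex nor concave.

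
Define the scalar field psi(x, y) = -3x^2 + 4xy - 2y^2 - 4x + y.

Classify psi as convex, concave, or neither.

psi is quadratic, so its Hessian is the constant matrix H = [[-6, 4], [4, -4]].
det(H) = 8, tr(H) = -10.
det(H) > 0 and tr(H) < 0, so H is negative definite everywhere: concave.

concave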